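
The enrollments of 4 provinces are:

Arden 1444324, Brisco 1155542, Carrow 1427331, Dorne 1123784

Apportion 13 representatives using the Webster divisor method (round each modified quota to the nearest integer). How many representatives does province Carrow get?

Standard divisor 5150981/13 ≈ 396229.308; standard quotas: Arden 3.645, Brisco 2.916, Carrow 3.602, Dorne 2.836.
Rounding to the nearest integer gives 4, 3, 4, 3 = 14 seats, so the divisor must be adjusted.
With modified divisor 410200: modified quotas Arden 3.521, Brisco 2.817, Carrow 3.480, Dorne 2.740.
Rounding to the nearest integer: Arden 4, Brisco 3, Carrow 3, Dorne 3 (total 13).
Carrow receives 3.

3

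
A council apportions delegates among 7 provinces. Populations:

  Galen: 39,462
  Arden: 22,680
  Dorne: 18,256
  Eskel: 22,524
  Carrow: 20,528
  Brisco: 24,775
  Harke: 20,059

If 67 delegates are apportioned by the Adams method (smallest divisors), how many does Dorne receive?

7

Standard divisor 168284/67 ≈ 2511.701; standard quotas: Galen 15.711, Arden 9.030, Dorne 7.268, Eskel 8.968, Carrow 8.173, Brisco 9.864, Harke 7.986.
Rounding up gives 16, 10, 8, 9, 9, 10, 8 = 70 seats, so the divisor must be adjusted.
With modified divisor 2620: modified quotas Galen 15.062, Arden 8.656, Dorne 6.968, Eskel 8.597, Carrow 7.835, Brisco 9.456, Harke 7.656.
Rounding up: Galen 16, Arden 9, Dorne 7, Eskel 9, Carrow 8, Brisco 10, Harke 8 (total 67).
Dorne receives 7.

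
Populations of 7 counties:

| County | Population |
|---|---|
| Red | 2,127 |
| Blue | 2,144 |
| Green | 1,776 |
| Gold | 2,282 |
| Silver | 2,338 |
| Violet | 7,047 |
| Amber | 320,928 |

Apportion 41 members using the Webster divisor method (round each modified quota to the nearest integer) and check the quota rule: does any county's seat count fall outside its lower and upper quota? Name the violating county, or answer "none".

Standard quotas: Red 0.258, Blue 0.260, Green 0.215, Gold 0.276, Silver 0.283, Violet 0.853, Amber 38.855.
Webster allocation: Red 0, Blue 0, Green 0, Gold 0, Silver 0, Violet 1, Amber 40.
Amber has quota 38.855 (lower 38, upper 39) but receives 40 — outside the quota interval.

Amber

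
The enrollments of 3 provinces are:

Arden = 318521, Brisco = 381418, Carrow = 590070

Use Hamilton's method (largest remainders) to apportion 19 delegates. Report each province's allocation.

Arden 5; Brisco 5; Carrow 9

Standard divisor: 1290009 ÷ 19 ≈ 67895.211.
Standard quotas: Arden 4.6914, Brisco 5.6177, Carrow 8.6909.
Lower quotas: Arden 4, Brisco 5, Carrow 8 (sum 17, leaving 2 seats).
Remainders in descending order: Arden 0.6914, Carrow 0.6909, Brisco 0.6177.
The surplus seats go to Arden, Carrow.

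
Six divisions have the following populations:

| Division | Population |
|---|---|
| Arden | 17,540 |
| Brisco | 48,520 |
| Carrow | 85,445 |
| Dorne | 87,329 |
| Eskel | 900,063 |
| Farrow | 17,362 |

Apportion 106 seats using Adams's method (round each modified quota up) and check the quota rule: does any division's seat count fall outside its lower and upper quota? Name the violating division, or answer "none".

Standard quotas: Arden 1.608, Brisco 4.448, Carrow 7.833, Dorne 8.006, Eskel 82.513, Farrow 1.592.
Adams allocation: Arden 2, Brisco 5, Carrow 8, Dorne 8, Eskel 81, Farrow 2.
Eskel has quota 82.513 (lower 82, upper 83) but receives 81 — outside the quota interval.

Eskel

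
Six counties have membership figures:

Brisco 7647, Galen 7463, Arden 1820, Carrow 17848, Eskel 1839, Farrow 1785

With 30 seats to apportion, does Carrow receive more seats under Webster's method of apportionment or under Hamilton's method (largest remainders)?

Webster

Webster: Brisco 6, Galen 6, Arden 1, Carrow 15, Eskel 1, Farrow 1.
Hamilton: Brisco 6, Galen 6, Arden 1, Carrow 14, Eskel 2, Farrow 1.
Carrow gets 15 under Webster and 14 under Hamilton.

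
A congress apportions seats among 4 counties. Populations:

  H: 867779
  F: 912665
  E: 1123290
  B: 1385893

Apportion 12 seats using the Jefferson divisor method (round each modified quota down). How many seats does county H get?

2

Standard divisor 4289627/12 ≈ 357468.917; standard quotas: H 2.428, F 2.553, E 3.142, B 3.877.
Rounding down gives 2, 2, 3, 3 = 10 seats, so the divisor must be adjusted.
With modified divisor 296700: modified quotas H 2.925, F 3.076, E 3.786, B 4.671.
Rounding down: H 2, F 3, E 3, B 4 (total 12).
H receives 2.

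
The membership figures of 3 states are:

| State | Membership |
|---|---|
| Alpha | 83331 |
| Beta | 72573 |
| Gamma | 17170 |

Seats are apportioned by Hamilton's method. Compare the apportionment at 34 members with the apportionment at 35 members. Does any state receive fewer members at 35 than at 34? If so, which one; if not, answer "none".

At 34 seats: Alpha 16, Beta 14, Gamma 4.
At 35 seats: Alpha 17, Beta 15, Gamma 3.
Gamma drops from 4 to 3.

Gamma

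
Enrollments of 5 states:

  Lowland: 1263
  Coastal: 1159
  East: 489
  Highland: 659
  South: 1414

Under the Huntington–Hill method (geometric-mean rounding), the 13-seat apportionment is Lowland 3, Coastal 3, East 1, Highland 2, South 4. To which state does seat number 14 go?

Lowland

Priority for the next seat is population ÷ (√(s·(s+1))).
Priorities: Lowland 364.597, Coastal 334.574, East 345.775, Highland 269.036, South 316.180.
Highest priority: Lowland.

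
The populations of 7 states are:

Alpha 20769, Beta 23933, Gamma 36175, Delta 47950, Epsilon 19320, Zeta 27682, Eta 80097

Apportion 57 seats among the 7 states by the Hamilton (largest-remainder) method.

Alpha 5, Beta 5, Gamma 8, Delta 11, Epsilon 4, Zeta 6, Eta 18

Standard divisor: 255926 ÷ 57 ≈ 4489.93.
Standard quotas: Alpha 4.6257, Beta 5.3304, Gamma 8.0569, Delta 10.6795, Epsilon 4.3030, Zeta 6.1654, Eta 17.8393.
Lower quotas: Alpha 4, Beta 5, Gamma 8, Delta 10, Epsilon 4, Zeta 6, Eta 17 (sum 54, leaving 3 seats).
Remainders in descending order: Eta 0.8393, Delta 0.6795, Alpha 0.6257, Beta 0.3304, Epsilon 0.3030, Zeta 0.1654, Gamma 0.0569.
Largest remainders: Eta, Delta, Alpha receive the extra seats.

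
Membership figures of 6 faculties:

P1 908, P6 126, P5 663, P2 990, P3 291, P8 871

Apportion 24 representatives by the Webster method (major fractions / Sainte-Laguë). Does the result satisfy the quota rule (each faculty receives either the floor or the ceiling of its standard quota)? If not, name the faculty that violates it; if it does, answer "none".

Standard quotas: P1 5.662, P6 0.786, P5 4.134, P2 6.173, P3 1.814, P8 5.431.
Webster allocation: P1 6, P6 1, P5 4, P2 6, P3 2, P8 5.
Every allocation lies between the lower and upper quota.

none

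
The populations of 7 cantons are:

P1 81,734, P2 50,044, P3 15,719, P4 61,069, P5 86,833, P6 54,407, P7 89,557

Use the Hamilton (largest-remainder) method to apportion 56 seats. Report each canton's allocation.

Total 439363; standard divisor 439363/56 ≈ 7845.768.
Standard quotas: P1 10.4176, P2 6.3785, P3 2.0035, P4 7.7837, P5 11.0675, P6 6.9346, P7 11.4147.
Lower quotas: P1 10, P2 6, P3 2, P4 7, P5 11, P6 6, P7 11 (sum 53, leaving 3 seats).
Remainders in descending order: P6 0.9346, P4 0.7837, P1 0.4176, P7 0.4147, P2 0.3785, P5 0.0675, P3 0.0035.
Largest remainders: P6, P4, P1 receive the extra seats.

P1=11; P2=6; P3=2; P4=8; P5=11; P6=7; P7=11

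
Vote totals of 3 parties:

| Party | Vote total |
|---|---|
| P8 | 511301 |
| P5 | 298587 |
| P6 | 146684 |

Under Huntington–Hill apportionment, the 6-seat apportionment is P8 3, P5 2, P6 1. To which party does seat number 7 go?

P8

Priority for the next seat is population ÷ (√(s·(s+1))).
Priorities: P8 147599.885, P5 121897.632, P6 103721.251.
Highest priority: P8.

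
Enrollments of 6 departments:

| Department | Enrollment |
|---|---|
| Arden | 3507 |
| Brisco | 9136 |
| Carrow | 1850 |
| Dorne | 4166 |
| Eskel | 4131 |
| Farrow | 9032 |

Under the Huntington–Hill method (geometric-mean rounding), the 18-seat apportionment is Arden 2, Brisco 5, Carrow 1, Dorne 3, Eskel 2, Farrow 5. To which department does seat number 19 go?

Eskel

Priority for the next seat is population ÷ (√(s·(s+1))).
Priorities: Arden 1431.727, Brisco 1667.998, Carrow 1308.148, Dorne 1202.621, Eskel 1686.474, Farrow 1649.010.
Highest priority: Eskel.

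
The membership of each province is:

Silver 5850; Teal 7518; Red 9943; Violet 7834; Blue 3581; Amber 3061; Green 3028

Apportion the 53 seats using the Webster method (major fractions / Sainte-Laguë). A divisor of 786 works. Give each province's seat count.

Silver=7, Teal=10, Red=13, Violet=10, Blue=5, Amber=4, Green=4

With modified divisor 786: modified quotas Silver 7.443, Teal 9.565, Red 12.650, Violet 9.967, Blue 4.556, Amber 3.894, Green 3.852.
Rounding to the nearest integer: Silver 7, Teal 10, Red 13, Violet 10, Blue 5, Amber 4, Green 4 (total 53).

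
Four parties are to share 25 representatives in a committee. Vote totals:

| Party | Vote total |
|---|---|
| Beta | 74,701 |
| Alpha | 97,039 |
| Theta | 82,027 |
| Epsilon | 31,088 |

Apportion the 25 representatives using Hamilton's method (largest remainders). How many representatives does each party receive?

Beta=7, Alpha=8, Theta=7, Epsilon=3

Total 284855; standard divisor 284855/25 ≈ 11394.2.
Standard quotas: Beta 6.5561, Alpha 8.5165, Theta 7.1990, Epsilon 2.7284.
Lower quotas: Beta 6, Alpha 8, Theta 7, Epsilon 2 (sum 23, leaving 2 seats).
Remainders in descending order: Epsilon 0.7284, Beta 0.5561, Alpha 0.5165, Theta 0.1990.
Largest remainders: Epsilon, Beta receive the extra seats.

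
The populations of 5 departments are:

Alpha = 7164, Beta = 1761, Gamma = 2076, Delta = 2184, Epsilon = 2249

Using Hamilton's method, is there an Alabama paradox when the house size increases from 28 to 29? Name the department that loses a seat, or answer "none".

none

At 28 seats: Alpha 13, Beta 3, Gamma 4, Delta 4, Epsilon 4.
At 29 seats: Alpha 14, Beta 3, Gamma 4, Delta 4, Epsilon 4.
No department's allocation decreased.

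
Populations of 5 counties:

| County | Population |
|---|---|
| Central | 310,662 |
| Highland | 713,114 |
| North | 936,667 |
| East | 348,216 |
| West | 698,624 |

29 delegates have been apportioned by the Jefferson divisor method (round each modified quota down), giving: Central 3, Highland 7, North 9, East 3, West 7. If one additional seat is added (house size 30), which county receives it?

Priority for the next seat is population ÷ (current seats + 1).
Priorities: Central 77665.500, Highland 89139.250, North 93666.700, East 87054.000, West 87328.000.
Highest priority: North.

North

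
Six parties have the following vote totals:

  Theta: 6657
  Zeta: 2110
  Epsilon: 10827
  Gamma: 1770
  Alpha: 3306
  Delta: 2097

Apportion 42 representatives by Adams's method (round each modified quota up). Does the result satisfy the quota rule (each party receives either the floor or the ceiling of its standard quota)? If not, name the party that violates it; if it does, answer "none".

none

Standard quotas: Theta 10.445, Zeta 3.311, Epsilon 16.989, Gamma 2.777, Alpha 5.187, Delta 3.290.
Adams allocation: Theta 10, Zeta 4, Epsilon 16, Gamma 3, Alpha 5, Delta 4.
Every allocation lies between the lower and upper quota.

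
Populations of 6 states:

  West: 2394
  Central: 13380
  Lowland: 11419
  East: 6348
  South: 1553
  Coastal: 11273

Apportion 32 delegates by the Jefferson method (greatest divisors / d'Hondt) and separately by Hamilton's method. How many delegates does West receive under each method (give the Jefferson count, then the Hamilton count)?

Jefferson: West 1, Central 10, Lowland 8, East 4, South 1, Coastal 8.
Hamilton: West 2, Central 9, Lowland 8, East 4, South 1, Coastal 8.
West gets 1 under Jefferson and 2 under Hamilton.

1 and 2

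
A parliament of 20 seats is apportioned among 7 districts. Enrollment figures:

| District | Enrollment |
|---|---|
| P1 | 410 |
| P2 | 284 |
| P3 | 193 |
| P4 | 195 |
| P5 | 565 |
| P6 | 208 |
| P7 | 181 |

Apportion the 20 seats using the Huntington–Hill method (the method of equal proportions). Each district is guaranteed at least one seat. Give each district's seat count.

P1=4, P2=3, P3=2, P4=2, P5=5, P6=2, P7=2

With divisor 110: modified quotas P1 3.727, P2 2.582, P3 1.755, P4 1.773, P5 5.136, P6 1.891, P7 1.645.
Geometric-mean thresholds: P1 √(3·4)=3.464, P2 √(2·3)=2.449, P3 √(1·2)=1.414, P4 √(1·2)=1.414, P5 √(5·6)=5.477, P6 √(1·2)=1.414, P7 √(1·2)=1.414.
Each quota rounded against its threshold gives P1 4, P2 3, P3 2, P4 2, P5 5, P6 2, P7 2 (total 20).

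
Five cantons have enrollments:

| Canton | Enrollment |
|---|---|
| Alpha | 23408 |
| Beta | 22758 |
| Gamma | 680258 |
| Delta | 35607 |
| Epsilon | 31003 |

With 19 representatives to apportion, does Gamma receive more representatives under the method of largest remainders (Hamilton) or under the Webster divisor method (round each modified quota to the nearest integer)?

Hamilton: Alpha 1, Beta 0, Gamma 16, Delta 1, Epsilon 1.
Webster: Alpha 1, Beta 1, Gamma 15, Delta 1, Epsilon 1.
Gamma gets 16 under Hamilton and 15 under Webster.

Hamilton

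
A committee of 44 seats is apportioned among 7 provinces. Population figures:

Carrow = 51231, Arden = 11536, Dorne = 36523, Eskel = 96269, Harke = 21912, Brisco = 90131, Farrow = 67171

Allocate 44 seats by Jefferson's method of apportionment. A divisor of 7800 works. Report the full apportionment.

Carrow 6; Arden 1; Dorne 4; Eskel 12; Harke 2; Brisco 11; Farrow 8

With modified divisor 7800: modified quotas Carrow 6.568, Arden 1.479, Dorne 4.682, Eskel 12.342, Harke 2.809, Brisco 11.555, Farrow 8.612.
Rounding down: Carrow 6, Arden 1, Dorne 4, Eskel 12, Harke 2, Brisco 11, Farrow 8 (total 44).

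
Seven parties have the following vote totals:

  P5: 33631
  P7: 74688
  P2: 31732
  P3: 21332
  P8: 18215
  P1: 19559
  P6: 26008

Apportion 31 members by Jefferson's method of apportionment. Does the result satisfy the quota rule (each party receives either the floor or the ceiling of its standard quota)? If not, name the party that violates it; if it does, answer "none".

Standard quotas: P5 4.630, P7 10.283, P2 4.369, P3 2.937, P8 2.508, P1 2.693, P6 3.581.
Jefferson allocation: P5 5, P7 11, P2 4, P3 3, P8 2, P1 3, P6 3.
Every allocation lies between the lower and upper quota.

none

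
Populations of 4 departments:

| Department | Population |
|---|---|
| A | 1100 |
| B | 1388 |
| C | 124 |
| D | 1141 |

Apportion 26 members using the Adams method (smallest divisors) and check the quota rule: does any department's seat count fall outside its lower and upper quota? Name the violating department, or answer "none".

Standard quotas: A 7.621, B 9.616, C 0.859, D 7.905.
Adams allocation: A 8, B 9, C 1, D 8.
Every allocation lies between the lower and upper quota.

none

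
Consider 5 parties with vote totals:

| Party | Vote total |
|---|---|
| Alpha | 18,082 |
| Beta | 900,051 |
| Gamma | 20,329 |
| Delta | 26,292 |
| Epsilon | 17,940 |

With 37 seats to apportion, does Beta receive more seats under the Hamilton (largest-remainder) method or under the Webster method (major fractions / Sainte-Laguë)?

Hamilton

Hamilton: Alpha 1, Beta 34, Gamma 1, Delta 1, Epsilon 0.
Webster: Alpha 1, Beta 33, Gamma 1, Delta 1, Epsilon 1.
Beta gets 34 under Hamilton and 33 under Webster.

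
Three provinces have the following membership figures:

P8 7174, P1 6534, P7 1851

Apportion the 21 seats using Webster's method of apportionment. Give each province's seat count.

P8 10; P1 9; P7 2

Standard divisor 15559/21 ≈ 740.905; standard quotas: P8 9.683, P1 8.819, P7 2.498.
Rounding to the nearest integer gives P8 10, P1 9, P7 2 — total 21, matching the house size, so no adjustment is needed.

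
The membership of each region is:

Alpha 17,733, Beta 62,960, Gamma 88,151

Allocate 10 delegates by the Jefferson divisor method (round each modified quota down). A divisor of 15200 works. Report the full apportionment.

With modified divisor 15200: modified quotas Alpha 1.167, Beta 4.142, Gamma 5.799.
Rounding down: Alpha 1, Beta 4, Gamma 5 (total 10).

Alpha 1, Beta 4, Gamma 5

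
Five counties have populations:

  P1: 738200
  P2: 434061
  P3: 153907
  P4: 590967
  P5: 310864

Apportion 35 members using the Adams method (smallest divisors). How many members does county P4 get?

9

Standard divisor 2227999/35 ≈ 63657.114; standard quotas: P1 11.597, P2 6.819, P3 2.418, P4 9.284, P5 4.883.
Rounding up gives 12, 7, 3, 10, 5 = 37 seats, so the divisor must be adjusted.
With modified divisor 69700: modified quotas P1 10.591, P2 6.228, P3 2.208, P4 8.479, P5 4.460.
Rounding up: P1 11, P2 7, P3 3, P4 9, P5 5 (total 35).
P4 receives 9.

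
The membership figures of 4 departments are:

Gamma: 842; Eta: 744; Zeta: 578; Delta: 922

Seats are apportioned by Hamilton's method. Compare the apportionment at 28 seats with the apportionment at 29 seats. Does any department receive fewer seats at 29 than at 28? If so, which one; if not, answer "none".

At 28 seats: Gamma 8, Eta 7, Zeta 5, Delta 8.
At 29 seats: Gamma 8, Eta 7, Zeta 5, Delta 9.
No department's allocation decreased.

none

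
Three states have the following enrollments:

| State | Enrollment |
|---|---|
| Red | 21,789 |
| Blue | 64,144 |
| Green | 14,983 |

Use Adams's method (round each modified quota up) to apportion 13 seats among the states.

Red=3; Blue=8; Green=2

Standard divisor 100916/13 ≈ 7762.769; standard quotas: Red 2.807, Blue 8.263, Green 1.930.
Rounding up gives 3, 9, 2 = 14 seats, so the divisor must be adjusted.
With modified divisor 8600: modified quotas Red 2.534, Blue 7.459, Green 1.742.
Rounding up: Red 3, Blue 8, Green 2 (total 13).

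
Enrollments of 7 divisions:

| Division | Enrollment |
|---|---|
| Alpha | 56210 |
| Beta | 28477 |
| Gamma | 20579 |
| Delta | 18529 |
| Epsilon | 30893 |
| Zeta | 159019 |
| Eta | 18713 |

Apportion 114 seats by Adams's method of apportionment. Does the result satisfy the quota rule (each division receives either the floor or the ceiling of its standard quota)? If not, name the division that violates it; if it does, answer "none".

Zeta

Standard quotas: Alpha 19.277, Beta 9.766, Gamma 7.057, Delta 6.354, Epsilon 10.594, Zeta 54.534, Eta 6.417.
Adams allocation: Alpha 19, Beta 10, Gamma 7, Delta 7, Epsilon 11, Zeta 53, Eta 7.
Zeta has quota 54.534 (lower 54, upper 55) but receives 53 — outside the quota interval.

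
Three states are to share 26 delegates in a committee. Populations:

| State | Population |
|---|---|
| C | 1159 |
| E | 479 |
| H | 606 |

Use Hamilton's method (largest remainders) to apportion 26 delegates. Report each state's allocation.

C 13; E 6; H 7

The standard divisor is 2244/26 ≈ 86.308.
Standard quotas: C 13.429, E 5.550, H 7.021.
Lower quotas: C 13, E 5, H 7 (sum 25, leaving 1 seat).
Remainders in descending order: E 0.550, C 0.429, H 0.021.
Largest remainder: E receives the extra seat.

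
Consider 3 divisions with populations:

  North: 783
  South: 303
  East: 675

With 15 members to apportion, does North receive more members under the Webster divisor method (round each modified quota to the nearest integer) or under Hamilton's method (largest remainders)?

Hamilton

Webster: North 6, South 3, East 6.
Hamilton: North 7, South 2, East 6.
North gets 6 under Webster and 7 under Hamilton.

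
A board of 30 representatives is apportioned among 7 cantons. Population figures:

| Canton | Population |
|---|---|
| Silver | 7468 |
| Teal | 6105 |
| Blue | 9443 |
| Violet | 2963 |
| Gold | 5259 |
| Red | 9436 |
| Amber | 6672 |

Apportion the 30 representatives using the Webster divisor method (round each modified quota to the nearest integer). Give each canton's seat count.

Silver=5; Teal=4; Blue=6; Violet=2; Gold=3; Red=6; Amber=4

Standard divisor 47346/30 ≈ 1578.2; standard quotas: Silver 4.732, Teal 3.868, Blue 5.983, Violet 1.877, Gold 3.332, Red 5.979, Amber 4.228.
Rounding to the nearest integer gives Silver 5, Teal 4, Blue 6, Violet 2, Gold 3, Red 6, Amber 4 — total 30, matching the house size, so no adjustment is needed.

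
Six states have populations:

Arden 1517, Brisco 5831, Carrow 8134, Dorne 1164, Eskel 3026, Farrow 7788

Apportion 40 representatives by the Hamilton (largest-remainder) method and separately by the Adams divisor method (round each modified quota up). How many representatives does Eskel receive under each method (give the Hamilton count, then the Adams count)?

4 and 5

Hamilton: Arden 2, Brisco 9, Carrow 12, Dorne 2, Eskel 4, Farrow 11.
Adams: Arden 3, Brisco 8, Carrow 11, Dorne 2, Eskel 5, Farrow 11.
Eskel gets 4 under Hamilton and 5 under Adams.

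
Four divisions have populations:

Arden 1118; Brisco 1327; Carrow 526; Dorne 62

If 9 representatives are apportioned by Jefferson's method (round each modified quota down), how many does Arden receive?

4

Standard divisor 3033/9 ≈ 337; standard quotas: Arden 3.318, Brisco 3.938, Carrow 1.561, Dorne 0.184.
Rounding down gives 3, 3, 1, 0 = 7 seats, so the divisor must be adjusted.
With modified divisor 270: modified quotas Arden 4.141, Brisco 4.915, Carrow 1.948, Dorne 0.230.
Rounding down: Arden 4, Brisco 4, Carrow 1, Dorne 0 (total 9).
Arden receives 4.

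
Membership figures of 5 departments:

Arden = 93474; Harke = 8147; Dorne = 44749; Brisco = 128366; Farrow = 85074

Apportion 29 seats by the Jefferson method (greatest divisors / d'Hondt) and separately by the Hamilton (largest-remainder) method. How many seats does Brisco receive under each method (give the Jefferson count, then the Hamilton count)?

Jefferson: Arden 8, Harke 0, Dorne 3, Brisco 11, Farrow 7.
Hamilton: Arden 7, Harke 1, Dorne 4, Brisco 10, Farrow 7.
Brisco gets 11 under Jefferson and 10 under Hamilton.

11 and 10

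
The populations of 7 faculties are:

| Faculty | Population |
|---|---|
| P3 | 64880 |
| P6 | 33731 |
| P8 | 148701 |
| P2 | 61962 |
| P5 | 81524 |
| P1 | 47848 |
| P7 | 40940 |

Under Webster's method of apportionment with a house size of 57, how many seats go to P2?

7

Standard divisor 479586/57 ≈ 8413.789; standard quotas: P3 7.711, P6 4.009, P8 17.673, P2 7.364, P5 9.689, P1 5.687, P7 4.866.
Rounding to the nearest integer gives 8, 4, 18, 7, 10, 6, 5 = 58 seats, so the divisor must be adjusted.
With modified divisor 8540: modified quotas P3 7.597, P6 3.950, P8 17.412, P2 7.256, P5 9.546, P1 5.603, P7 4.794.
Rounding to the nearest integer: P3 8, P6 4, P8 17, P2 7, P5 10, P1 6, P7 5 (total 57).
P2 receives 7.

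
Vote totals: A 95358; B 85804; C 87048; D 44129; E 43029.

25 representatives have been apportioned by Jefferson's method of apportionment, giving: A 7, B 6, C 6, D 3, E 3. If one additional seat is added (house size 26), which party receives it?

Priority for the next seat is population ÷ (current seats + 1).
Priorities: A 11919.750, B 12257.714, C 12435.429, D 11032.250, E 10757.250.
Highest priority: C.

C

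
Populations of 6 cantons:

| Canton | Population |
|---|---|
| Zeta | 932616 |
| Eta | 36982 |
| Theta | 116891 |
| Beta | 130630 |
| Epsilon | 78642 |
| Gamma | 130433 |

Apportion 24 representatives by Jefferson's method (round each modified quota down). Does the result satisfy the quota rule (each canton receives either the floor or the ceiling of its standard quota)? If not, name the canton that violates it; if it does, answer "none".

Zeta

Standard quotas: Zeta 15.694, Eta 0.622, Theta 1.967, Beta 2.198, Epsilon 1.323, Gamma 2.195.
Jefferson allocation: Zeta 17, Eta 0, Theta 2, Beta 2, Epsilon 1, Gamma 2.
Zeta has quota 15.694 (lower 15, upper 16) but receives 17 — outside the quota interval.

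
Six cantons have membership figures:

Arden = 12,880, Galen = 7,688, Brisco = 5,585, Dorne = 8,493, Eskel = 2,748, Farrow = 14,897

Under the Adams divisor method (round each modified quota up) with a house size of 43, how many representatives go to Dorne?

7

Standard divisor 52291/43 ≈ 1216.07; standard quotas: Arden 10.591, Galen 6.322, Brisco 4.593, Dorne 6.984, Eskel 2.260, Farrow 12.250.
Rounding up gives 11, 7, 5, 7, 3, 13 = 46 seats, so the divisor must be adjusted.
With modified divisor 1300: modified quotas Arden 9.908, Galen 5.914, Brisco 4.296, Dorne 6.533, Eskel 2.114, Farrow 11.459.
Rounding up: Arden 10, Galen 6, Brisco 5, Dorne 7, Eskel 3, Farrow 12 (total 43).
Dorne receives 7.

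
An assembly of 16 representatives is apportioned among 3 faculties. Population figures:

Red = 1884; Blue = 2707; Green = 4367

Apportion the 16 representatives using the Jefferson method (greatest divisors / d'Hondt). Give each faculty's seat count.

Standard divisor 8958/16 ≈ 559.875; standard quotas: Red 3.365, Blue 4.835, Green 7.800.
Rounding down gives 3, 4, 7 = 14 seats, so the divisor must be adjusted.
With modified divisor 500: modified quotas Red 3.768, Blue 5.414, Green 8.734.
Rounding down: Red 3, Blue 5, Green 8 (total 16).

Red: 3, Blue: 5, Green: 8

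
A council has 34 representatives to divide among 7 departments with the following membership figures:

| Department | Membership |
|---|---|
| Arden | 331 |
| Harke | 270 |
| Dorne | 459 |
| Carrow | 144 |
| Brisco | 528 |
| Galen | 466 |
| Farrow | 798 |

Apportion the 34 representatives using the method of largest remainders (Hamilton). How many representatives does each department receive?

The standard divisor is 2996/34 ≈ 88.118.
Standard quotas: Arden 3.756, Harke 3.064, Dorne 5.209, Carrow 1.634, Brisco 5.992, Galen 5.288, Farrow 9.056.
Lower quotas: Arden 3, Harke 3, Dorne 5, Carrow 1, Brisco 5, Galen 5, Farrow 9 (sum 31, leaving 3 seats).
Remainders in descending order: Brisco 0.992, Arden 0.756, Carrow 0.634, Galen 0.288, Dorne 0.209, Harke 0.064, Farrow 0.056.
The surplus seats go to Brisco, Arden, Carrow.

Arden: 4, Harke: 3, Dorne: 5, Carrow: 2, Brisco: 6, Galen: 5, Farrow: 9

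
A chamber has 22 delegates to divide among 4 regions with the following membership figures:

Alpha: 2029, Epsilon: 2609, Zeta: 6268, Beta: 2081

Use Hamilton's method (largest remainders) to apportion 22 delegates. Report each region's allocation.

Alpha 3, Epsilon 4, Zeta 11, Beta 4

Total 12987; standard divisor 12987/22 ≈ 590.318.
Standard quotas: Alpha 3.4371, Epsilon 4.4197, Zeta 10.6180, Beta 3.5252.
Lower quotas: Alpha 3, Epsilon 4, Zeta 10, Beta 3 (sum 20, leaving 2 seats).
Remainders in descending order: Zeta 0.6180, Beta 0.5252, Alpha 0.4371, Epsilon 0.4197.
Largest remainders: Zeta, Beta receive the extra seats.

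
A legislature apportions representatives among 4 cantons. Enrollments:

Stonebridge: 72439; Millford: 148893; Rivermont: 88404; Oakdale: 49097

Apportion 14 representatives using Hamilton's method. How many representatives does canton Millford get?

Standard divisor: 358833 ÷ 14 ≈ 25630.929.
Standard quotas: Stonebridge 2.8262, Millford 5.8091, Rivermont 3.4491, Oakdale 1.9155.
Lower quotas: Stonebridge 2, Millford 5, Rivermont 3, Oakdale 1 (sum 11, leaving 3 seats).
Remainders in descending order: Oakdale 0.9155, Stonebridge 0.8262, Millford 0.8091, Rivermont 0.4491.
The surplus seats go to Oakdale, Stonebridge, Millford.
Millford receives 6.

6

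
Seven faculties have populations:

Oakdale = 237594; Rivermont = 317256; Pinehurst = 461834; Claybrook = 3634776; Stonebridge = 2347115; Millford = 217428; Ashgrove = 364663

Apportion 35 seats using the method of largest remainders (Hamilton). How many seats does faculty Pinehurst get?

2

The standard divisor is 7580666/35 ≈ 216590.457.
Standard quotas: Oakdale 1.0970, Rivermont 1.4648, Pinehurst 2.1323, Claybrook 16.7818, Stonebridge 10.8367, Millford 1.0039, Ashgrove 1.6837.
Lower quotas: Oakdale 1, Rivermont 1, Pinehurst 2, Claybrook 16, Stonebridge 10, Millford 1, Ashgrove 1 (sum 32, leaving 3 seats).
Remainders in descending order: Stonebridge 0.8367, Claybrook 0.7818, Ashgrove 0.6837, Rivermont 0.4648, Pinehurst 0.1323, Oakdale 0.0970, Millford 0.0039.
The surplus seats go to Stonebridge, Claybrook, Ashgrove.
Pinehurst receives 2.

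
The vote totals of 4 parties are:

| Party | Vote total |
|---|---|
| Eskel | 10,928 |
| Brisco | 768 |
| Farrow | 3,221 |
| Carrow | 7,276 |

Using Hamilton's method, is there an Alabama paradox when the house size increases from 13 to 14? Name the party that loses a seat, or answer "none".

Brisco

At 13 seats: Eskel 6, Brisco 1, Farrow 2, Carrow 4.
At 14 seats: Eskel 7, Brisco 0, Farrow 2, Carrow 5.
Brisco drops from 1 to 0.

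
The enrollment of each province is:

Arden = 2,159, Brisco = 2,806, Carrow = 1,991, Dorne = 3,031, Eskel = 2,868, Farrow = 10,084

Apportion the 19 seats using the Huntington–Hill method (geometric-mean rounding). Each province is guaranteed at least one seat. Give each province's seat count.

Arden=2, Brisco=2, Carrow=2, Dorne=3, Eskel=2, Farrow=8

With divisor 1213: modified quotas Arden 1.780, Brisco 2.313, Carrow 1.641, Dorne 2.499, Eskel 2.364, Farrow 8.313.
Geometric-mean thresholds: Arden √(1·2)=1.414, Brisco √(2·3)=2.449, Carrow √(1·2)=1.414, Dorne √(2·3)=2.449, Eskel √(2·3)=2.449, Farrow √(8·9)=8.485.
Each quota rounded against its threshold gives Arden 2, Brisco 2, Carrow 2, Dorne 3, Eskel 2, Farrow 8 (total 19).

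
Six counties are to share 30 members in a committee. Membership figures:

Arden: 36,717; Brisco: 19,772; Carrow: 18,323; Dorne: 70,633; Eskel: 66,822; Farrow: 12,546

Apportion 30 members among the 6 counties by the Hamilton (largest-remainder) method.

Total 224813; standard divisor 224813/30 ≈ 7493.767.
Standard quotas: Arden 4.8997, Brisco 2.6385, Carrow 2.4451, Dorne 9.4256, Eskel 8.9170, Farrow 1.6742.
Lower quotas: Arden 4, Brisco 2, Carrow 2, Dorne 9, Eskel 8, Farrow 1 (sum 26, leaving 4 seats).
Remainders in descending order: Eskel 0.9170, Arden 0.8997, Farrow 0.6742, Brisco 0.6385, Carrow 0.4451, Dorne 0.4256.
The surplus seats go to Eskel, Arden, Farrow, Brisco.

Arden=5, Brisco=3, Carrow=2, Dorne=9, Eskel=9, Farrow=2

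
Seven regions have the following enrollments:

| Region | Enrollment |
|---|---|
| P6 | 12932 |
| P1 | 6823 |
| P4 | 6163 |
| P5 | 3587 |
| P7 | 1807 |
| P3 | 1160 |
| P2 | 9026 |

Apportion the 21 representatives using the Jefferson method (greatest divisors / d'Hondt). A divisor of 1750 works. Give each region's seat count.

With modified divisor 1750: modified quotas P6 7.390, P1 3.899, P4 3.522, P5 2.050, P7 1.033, P3 0.663, P2 5.158.
Rounding down: P6 7, P1 3, P4 3, P5 2, P7 1, P3 0, P2 5 (total 21).

P6: 7; P1: 3; P4: 3; P5: 2; P7: 1; P3: 0; P2: 5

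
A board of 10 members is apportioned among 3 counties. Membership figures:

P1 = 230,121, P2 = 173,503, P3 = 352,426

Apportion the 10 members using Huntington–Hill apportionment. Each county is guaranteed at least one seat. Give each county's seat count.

With divisor 74819: modified quotas P1 3.076, P2 2.319, P3 4.710.
Geometric-mean thresholds: P1 √(3·4)=3.464, P2 √(2·3)=2.449, P3 √(4·5)=4.472.
Each quota rounded against its threshold gives P1 3, P2 2, P3 5 (total 10).

P1 3, P2 2, P3 5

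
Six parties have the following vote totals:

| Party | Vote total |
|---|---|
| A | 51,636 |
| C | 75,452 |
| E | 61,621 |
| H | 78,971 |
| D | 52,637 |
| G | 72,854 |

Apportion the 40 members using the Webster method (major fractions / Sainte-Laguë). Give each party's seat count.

Standard divisor 393171/40 ≈ 9829.275; standard quotas: A 5.253, C 7.676, E 6.269, H 8.034, D 5.355, G 7.412.
Rounding to the nearest integer gives 5, 8, 6, 8, 5, 7 = 39 seats, so the divisor must be adjusted.
With modified divisor 9640: modified quotas A 5.356, C 7.827, E 6.392, H 8.192, D 5.460, G 7.557.
Rounding to the nearest integer: A 5, C 8, E 6, H 8, D 5, G 8 (total 40).

A 5, C 8, E 6, H 8, D 5, G 8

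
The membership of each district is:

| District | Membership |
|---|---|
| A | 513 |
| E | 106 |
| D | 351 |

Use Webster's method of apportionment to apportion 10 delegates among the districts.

A 5, E 1, D 4

Standard divisor 970/10 ≈ 97; standard quotas: A 5.289, E 1.093, D 3.619.
Rounding to the nearest integer gives A 5, E 1, D 4 — total 10, matching the house size, so no adjustment is needed.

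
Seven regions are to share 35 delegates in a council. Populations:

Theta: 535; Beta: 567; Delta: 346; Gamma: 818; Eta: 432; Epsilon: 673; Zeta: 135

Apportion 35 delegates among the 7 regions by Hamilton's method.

Total 3506; standard divisor 3506/35 ≈ 100.171.
Standard quotas: Theta 5.341, Beta 5.660, Delta 3.454, Gamma 8.166, Eta 4.313, Epsilon 6.718, Zeta 1.348.
Lower quotas: Theta 5, Beta 5, Delta 3, Gamma 8, Eta 4, Epsilon 6, Zeta 1 (sum 32, leaving 3 seats).
Remainders in descending order: Epsilon 0.718, Beta 0.660, Delta 0.454, Zeta 0.348, Theta 0.341, Eta 0.313, Gamma 0.166.
Largest remainders: Epsilon, Beta, Delta receive the extra seats.

Theta 5, Beta 6, Delta 4, Gamma 8, Eta 4, Epsilon 7, Zeta 1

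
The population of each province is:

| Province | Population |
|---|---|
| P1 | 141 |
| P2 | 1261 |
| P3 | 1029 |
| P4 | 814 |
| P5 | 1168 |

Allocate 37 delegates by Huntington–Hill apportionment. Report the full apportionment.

With divisor 121: modified quotas P1 1.165, P2 10.421, P3 8.504, P4 6.727, P5 9.653.
Geometric-mean thresholds: P1 √(1·2)=1.414, P2 √(10·11)=10.488, P3 √(8·9)=8.485, P4 √(6·7)=6.481, P5 √(9·10)=9.487.
Each quota rounded against its threshold gives P1 1, P2 10, P3 9, P4 7, P5 10 (total 37).

P1=1, P2=10, P3=9, P4=7, P5=10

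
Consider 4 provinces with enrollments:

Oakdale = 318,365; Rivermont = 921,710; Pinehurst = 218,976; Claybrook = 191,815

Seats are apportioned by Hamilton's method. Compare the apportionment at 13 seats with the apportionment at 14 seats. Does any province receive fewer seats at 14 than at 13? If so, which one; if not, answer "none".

At 13 seats: Oakdale 2, Rivermont 7, Pinehurst 2, Claybrook 2.
At 14 seats: Oakdale 3, Rivermont 8, Pinehurst 2, Claybrook 1.
Claybrook drops from 2 to 1.

Claybrook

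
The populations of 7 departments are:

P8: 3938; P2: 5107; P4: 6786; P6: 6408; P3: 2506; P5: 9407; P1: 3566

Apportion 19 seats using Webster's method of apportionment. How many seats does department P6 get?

Standard divisor 37718/19 ≈ 1985.158; standard quotas: P8 1.984, P2 2.573, P4 3.418, P6 3.228, P3 1.262, P5 4.739, P1 1.796.
Rounding to the nearest integer gives P8 2, P2 3, P4 3, P6 3, P3 1, P5 5, P1 2 — total 19, matching the house size, so no adjustment is needed.
P6 receives 3.

3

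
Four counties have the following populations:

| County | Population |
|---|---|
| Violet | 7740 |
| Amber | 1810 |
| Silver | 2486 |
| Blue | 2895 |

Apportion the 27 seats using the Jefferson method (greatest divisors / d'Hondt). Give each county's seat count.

Standard divisor 14931/27 ≈ 553; standard quotas: Violet 13.996, Amber 3.273, Silver 4.495, Blue 5.235.
Rounding down gives 13, 3, 4, 5 = 25 seats, so the divisor must be adjusted.
With modified divisor 500: modified quotas Violet 15.480, Amber 3.620, Silver 4.972, Blue 5.790.
Rounding down: Violet 15, Amber 3, Silver 4, Blue 5 (total 27).

Violet=15, Amber=3, Silver=4, Blue=5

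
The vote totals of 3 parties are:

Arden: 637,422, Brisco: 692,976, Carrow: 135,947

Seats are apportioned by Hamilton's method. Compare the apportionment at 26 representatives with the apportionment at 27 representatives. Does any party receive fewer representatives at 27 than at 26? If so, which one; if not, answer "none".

At 26 seats: Arden 11, Brisco 12, Carrow 3.
At 27 seats: Arden 12, Brisco 13, Carrow 2.
Carrow drops from 3 to 2.

Carrow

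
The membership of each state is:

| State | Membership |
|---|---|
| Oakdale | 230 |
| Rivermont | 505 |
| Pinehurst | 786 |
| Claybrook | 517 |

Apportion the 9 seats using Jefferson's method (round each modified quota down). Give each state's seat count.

Standard divisor 2038/9 ≈ 226.444; standard quotas: Oakdale 1.016, Rivermont 2.230, Pinehurst 3.471, Claybrook 2.283.
Rounding down gives 1, 2, 3, 2 = 8 seats, so the divisor must be adjusted.
With modified divisor 180: modified quotas Oakdale 1.278, Rivermont 2.806, Pinehurst 4.367, Claybrook 2.872.
Rounding down: Oakdale 1, Rivermont 2, Pinehurst 4, Claybrook 2 (total 9).

Oakdale 1; Rivermont 2; Pinehurst 4; Claybrook 2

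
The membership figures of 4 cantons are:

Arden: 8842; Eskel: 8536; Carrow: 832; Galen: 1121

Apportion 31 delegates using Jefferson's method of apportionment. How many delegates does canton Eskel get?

14

Standard divisor 19331/31 ≈ 623.581; standard quotas: Arden 14.179, Eskel 13.689, Carrow 1.334, Galen 1.798.
Rounding down gives 14, 13, 1, 1 = 29 seats, so the divisor must be adjusted.
With modified divisor 580: modified quotas Arden 15.245, Eskel 14.717, Carrow 1.434, Galen 1.933.
Rounding down: Arden 15, Eskel 14, Carrow 1, Galen 1 (total 31).
Eskel receives 14.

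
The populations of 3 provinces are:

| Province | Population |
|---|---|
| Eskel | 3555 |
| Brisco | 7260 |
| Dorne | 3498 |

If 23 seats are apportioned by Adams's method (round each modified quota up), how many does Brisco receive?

11

Standard divisor 14313/23 ≈ 622.304; standard quotas: Eskel 5.713, Brisco 11.666, Dorne 5.621.
Rounding up gives 6, 12, 6 = 24 seats, so the divisor must be adjusted.
With modified divisor 680: modified quotas Eskel 5.228, Brisco 10.676, Dorne 5.144.
Rounding up: Eskel 6, Brisco 11, Dorne 6 (total 23).
Brisco receives 11.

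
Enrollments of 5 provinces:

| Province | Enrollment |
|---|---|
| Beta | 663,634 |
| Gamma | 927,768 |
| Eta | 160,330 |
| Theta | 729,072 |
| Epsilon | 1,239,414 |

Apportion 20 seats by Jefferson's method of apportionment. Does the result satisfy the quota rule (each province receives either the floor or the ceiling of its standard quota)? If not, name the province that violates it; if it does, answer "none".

none

Standard quotas: Beta 3.568, Gamma 4.988, Eta 0.862, Theta 3.920, Epsilon 6.663.
Jefferson allocation: Beta 4, Gamma 5, Eta 0, Theta 4, Epsilon 7.
Every allocation lies between the lower and upper quota.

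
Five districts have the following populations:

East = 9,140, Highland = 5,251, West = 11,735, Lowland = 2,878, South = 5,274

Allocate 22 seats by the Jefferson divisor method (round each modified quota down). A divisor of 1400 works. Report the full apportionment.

East: 6, Highland: 3, West: 8, Lowland: 2, South: 3

With modified divisor 1400: modified quotas East 6.529, Highland 3.751, West 8.382, Lowland 2.056, South 3.767.
Rounding down: East 6, Highland 3, West 8, Lowland 2, South 3 (total 22).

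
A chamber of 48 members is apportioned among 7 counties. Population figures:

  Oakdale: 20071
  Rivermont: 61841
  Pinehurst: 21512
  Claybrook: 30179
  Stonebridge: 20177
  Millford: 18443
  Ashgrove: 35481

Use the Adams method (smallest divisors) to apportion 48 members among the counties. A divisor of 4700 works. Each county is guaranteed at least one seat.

With modified divisor 4700: modified quotas Oakdale 4.270, Rivermont 13.158, Pinehurst 4.577, Claybrook 6.421, Stonebridge 4.293, Millford 3.924, Ashgrove 7.549.
Rounding up: Oakdale 5, Rivermont 14, Pinehurst 5, Claybrook 7, Stonebridge 5, Millford 4, Ashgrove 8 (total 48).

Oakdale 5; Rivermont 14; Pinehurst 5; Claybrook 7; Stonebridge 5; Millford 4; Ashgrove 8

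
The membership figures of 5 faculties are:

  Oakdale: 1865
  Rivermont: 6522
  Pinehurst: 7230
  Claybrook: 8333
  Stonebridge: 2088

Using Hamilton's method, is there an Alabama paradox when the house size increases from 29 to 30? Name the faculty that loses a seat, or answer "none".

Stonebridge

At 29 seats: Oakdale 2, Rivermont 7, Pinehurst 8, Claybrook 9, Stonebridge 3.
At 30 seats: Oakdale 2, Rivermont 8, Pinehurst 8, Claybrook 10, Stonebridge 2.
Stonebridge drops from 3 to 2.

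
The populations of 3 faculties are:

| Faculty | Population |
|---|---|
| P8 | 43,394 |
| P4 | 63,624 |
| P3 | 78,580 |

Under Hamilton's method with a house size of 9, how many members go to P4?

Total 185598; standard divisor 185598/9 = 20622.
Standard quotas: P8 2.1043, P4 3.0852, P3 3.8105.
Lower quotas: P8 2, P4 3, P3 3 (sum 8, leaving 1 seat).
Remainders in descending order: P3 0.8105, P8 0.1043, P4 0.0852.
The surplus seat goes to P3.
P4 receives 3.

3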